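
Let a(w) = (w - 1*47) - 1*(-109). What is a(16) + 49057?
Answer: 49135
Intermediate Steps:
a(w) = 62 + w (a(w) = (w - 47) + 109 = (-47 + w) + 109 = 62 + w)
a(16) + 49057 = (62 + 16) + 49057 = 78 + 49057 = 49135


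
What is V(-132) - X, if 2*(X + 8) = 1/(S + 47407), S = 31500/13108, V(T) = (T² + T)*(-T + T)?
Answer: 2485766547/310721228 ≈ 8.0000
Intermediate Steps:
V(T) = 0 (V(T) = (T + T²)*0 = 0)
S = 7875/3277 (S = 31500*(1/13108) = 7875/3277 ≈ 2.4031)
X = -2485766547/310721228 (X = -8 + 1/(2*(7875/3277 + 47407)) = -8 + 1/(2*(155360614/3277)) = -8 + (½)*(3277/155360614) = -8 + 3277/310721228 = -2485766547/310721228 ≈ -8.0000)
V(-132) - X = 0 - 1*(-2485766547/310721228) = 0 + 2485766547/310721228 = 2485766547/310721228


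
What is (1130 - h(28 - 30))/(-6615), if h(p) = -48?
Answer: -1178/6615 ≈ -0.17808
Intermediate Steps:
(1130 - h(28 - 30))/(-6615) = (1130 - 1*(-48))/(-6615) = (1130 + 48)*(-1/6615) = 1178*(-1/6615) = -1178/6615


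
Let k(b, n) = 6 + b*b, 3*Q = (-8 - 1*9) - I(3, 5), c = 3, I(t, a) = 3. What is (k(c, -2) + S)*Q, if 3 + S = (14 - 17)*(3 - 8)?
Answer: -180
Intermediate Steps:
Q = -20/3 (Q = ((-8 - 1*9) - 1*3)/3 = ((-8 - 9) - 3)/3 = (-17 - 3)/3 = (1/3)*(-20) = -20/3 ≈ -6.6667)
k(b, n) = 6 + b**2
S = 12 (S = -3 + (14 - 17)*(3 - 8) = -3 - 3*(-5) = -3 + 15 = 12)
(k(c, -2) + S)*Q = ((6 + 3**2) + 12)*(-20/3) = ((6 + 9) + 12)*(-20/3) = (15 + 12)*(-20/3) = 27*(-20/3) = -180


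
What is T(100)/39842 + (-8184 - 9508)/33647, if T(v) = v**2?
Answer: -184207332/670281887 ≈ -0.27482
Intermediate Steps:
T(100)/39842 + (-8184 - 9508)/33647 = 100**2/39842 + (-8184 - 9508)/33647 = 10000*(1/39842) - 17692*1/33647 = 5000/19921 - 17692/33647 = -184207332/670281887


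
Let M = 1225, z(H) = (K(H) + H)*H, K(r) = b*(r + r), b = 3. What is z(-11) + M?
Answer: 2072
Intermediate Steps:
K(r) = 6*r (K(r) = 3*(r + r) = 3*(2*r) = 6*r)
z(H) = 7*H**2 (z(H) = (6*H + H)*H = (7*H)*H = 7*H**2)
z(-11) + M = 7*(-11)**2 + 1225 = 7*121 + 1225 = 847 + 1225 = 2072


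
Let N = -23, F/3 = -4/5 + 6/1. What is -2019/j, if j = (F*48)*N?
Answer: 3365/28704 ≈ 0.11723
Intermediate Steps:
F = 78/5 (F = 3*(-4/5 + 6/1) = 3*(-4*⅕ + 6*1) = 3*(-⅘ + 6) = 3*(26/5) = 78/5 ≈ 15.600)
j = -86112/5 (j = ((78/5)*48)*(-23) = (3744/5)*(-23) = -86112/5 ≈ -17222.)
-2019/j = -2019/(-86112/5) = -2019*(-5/86112) = 3365/28704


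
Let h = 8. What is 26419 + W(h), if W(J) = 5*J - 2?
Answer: 26457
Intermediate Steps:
W(J) = -2 + 5*J
26419 + W(h) = 26419 + (-2 + 5*8) = 26419 + (-2 + 40) = 26419 + 38 = 26457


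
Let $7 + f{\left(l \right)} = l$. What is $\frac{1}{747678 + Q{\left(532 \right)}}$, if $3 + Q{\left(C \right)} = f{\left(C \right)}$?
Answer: $\frac{1}{748200} \approx 1.3365 \cdot 10^{-6}$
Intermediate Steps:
$f{\left(l \right)} = -7 + l$
$Q{\left(C \right)} = -10 + C$ ($Q{\left(C \right)} = -3 + \left(-7 + C\right) = -10 + C$)
$\frac{1}{747678 + Q{\left(532 \right)}} = \frac{1}{747678 + \left(-10 + 532\right)} = \frac{1}{747678 + 522} = \frac{1}{748200}$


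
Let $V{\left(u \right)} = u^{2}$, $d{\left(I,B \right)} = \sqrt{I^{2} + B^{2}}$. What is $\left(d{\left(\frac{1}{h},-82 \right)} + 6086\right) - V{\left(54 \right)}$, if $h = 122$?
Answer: $3170 + \frac{\sqrt{100080017}}{122} \approx 3252.0$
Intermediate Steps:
$d{\left(I,B \right)} = \sqrt{B^{2} + I^{2}}$
$\left(d{\left(\frac{1}{h},-82 \right)} + 6086\right) - V{\left(54 \right)} = \left(\sqrt{\left(-82\right)^{2} + \left(\frac{1}{122}\right)^{2}} + 6086\right) - 54^{2} = \left(\sqrt{6724 + \left(\frac{1}{122}\right)^{2}} + 6086\right) - 2916 = \left(\sqrt{6724 + \frac{1}{14884}} + 6086\right) - 2916 = \left(\sqrt{\frac{100080017}{14884}} + 6086\right) - 2916 = \left(\frac{\sqrt{100080017}}{122} + 6086\right) - 2916 = \left(6086 + \frac{\sqrt{100080017}}{122}\right) - 2916 = 3170 + \frac{\sqrt{100080017}}{122}$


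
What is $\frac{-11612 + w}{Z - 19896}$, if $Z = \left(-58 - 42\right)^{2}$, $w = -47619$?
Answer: $\frac{59231}{9896} \approx 5.9853$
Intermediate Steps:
$Z = 10000$ ($Z = \left(-100\right)^{2} = 10000$)
$\frac{-11612 + w}{Z - 19896} = \frac{-11612 - 47619}{10000 - 19896} = - \frac{59231}{-9896} = \left(-59231\right) \left(- \frac{1}{9896}\right) = \frac{59231}{9896}$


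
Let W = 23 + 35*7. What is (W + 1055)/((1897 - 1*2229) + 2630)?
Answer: 441/766 ≈ 0.57572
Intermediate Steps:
W = 268 (W = 23 + 245 = 268)
(W + 1055)/((1897 - 1*2229) + 2630) = (268 + 1055)/((1897 - 1*2229) + 2630) = 1323/((1897 - 2229) + 2630) = 1323/(-332 + 2630) = 1323/2298 = 1323*(1/2298) = 441/766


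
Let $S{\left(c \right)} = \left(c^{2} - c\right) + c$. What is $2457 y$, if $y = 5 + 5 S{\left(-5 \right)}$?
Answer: $319410$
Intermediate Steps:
$S{\left(c \right)} = c^{2}$
$y = 130$ ($y = 5 + 5 \left(-5\right)^{2} = 5 + 5 \cdot 25 = 5 + 125 = 130$)
$2457 y = 2457 \cdot 130 = 319410$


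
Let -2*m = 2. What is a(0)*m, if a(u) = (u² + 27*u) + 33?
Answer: -33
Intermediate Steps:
m = -1 (m = -½*2 = -1)
a(u) = 33 + u² + 27*u
a(0)*m = (33 + 0² + 27*0)*(-1) = (33 + 0 + 0)*(-1) = 33*(-1) = -33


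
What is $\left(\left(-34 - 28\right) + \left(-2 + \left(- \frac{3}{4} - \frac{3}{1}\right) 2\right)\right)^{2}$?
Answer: $\frac{20449}{4} \approx 5112.3$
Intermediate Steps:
$\left(\left(-34 - 28\right) + \left(-2 + \left(- \frac{3}{4} - \frac{3}{1}\right) 2\right)\right)^{2} = \left(-62 + \left(-2 + \left(\left(-3\right) \frac{1}{4} - 3\right) 2\right)\right)^{2} = \left(-62 + \left(-2 + \left(- \frac{3}{4} - 3\right) 2\right)\right)^{2} = \left(-62 - \frac{19}{2}\right)^{2} = \left(- \frac{143}{2}\right)^{2} = \frac{20449}{4}$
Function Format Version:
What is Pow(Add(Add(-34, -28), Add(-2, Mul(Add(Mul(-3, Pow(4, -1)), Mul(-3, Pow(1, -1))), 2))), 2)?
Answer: Rational(20449, 4) ≈ 5112.3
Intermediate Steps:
Pow(Add(Add(-34, -28), Add(-2, Mul(Add(Mul(-3, Pow(4, -1)), Mul(-3, Pow(1, -1))), 2))), 2) = Pow(Add(-62, Add(-2, Mul(Add(Mul(-3, Rational(1, 4)), Mul(-3, 1)), 2))), 2) = Pow(Add(-62, Add(-2, Mul(Add(Rational(-3, 4), -3), 2))), 2) = Pow(Add(-62, Add(-2, Mul(Rational(-15, 4), 2))), 2) = Pow(Add(-62, Add(-2, Rational(-15, 2))), 2) = Pow(Add(-62, Rational(-19, 2)), 2) = Pow(Rational(-143, 2), 2) = Rational(20449, 4)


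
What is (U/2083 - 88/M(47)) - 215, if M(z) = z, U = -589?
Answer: -21259702/97901 ≈ -217.16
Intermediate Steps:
(U/2083 - 88/M(47)) - 215 = (-589/2083 - 88/47) - 215 = -210987/97901 - 215 = -21259702/97901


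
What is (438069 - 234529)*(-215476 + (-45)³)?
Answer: -62405567540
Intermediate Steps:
(438069 - 234529)*(-215476 + (-45)³) = 203540*(-215476 - 91125) = 203540*(-306601) = -62405567540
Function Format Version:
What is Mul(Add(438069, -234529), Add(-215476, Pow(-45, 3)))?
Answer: -62405567540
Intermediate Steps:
Mul(Add(438069, -234529), Add(-215476, Pow(-45, 3))) = Mul(203540, Add(-215476, -91125)) = Mul(203540, -306601) = -62405567540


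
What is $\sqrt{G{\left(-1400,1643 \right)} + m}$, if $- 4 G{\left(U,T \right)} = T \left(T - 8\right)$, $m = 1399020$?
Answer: $\frac{5 \sqrt{116391}}{2} \approx 852.9$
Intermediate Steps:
$G{\left(U,T \right)} = - \frac{T \left(-8 + T\right)}{4}$ ($G{\left(U,T \right)} = - \frac{T \left(T - 8\right)}{4} = - \frac{T \left(-8 + T\right)}{4}$)
$\sqrt{G{\left(-1400,1643 \right)} + m} = \sqrt{\frac{1}{4} \cdot 1643 \left(8 - 1643\right) + 1399020} = \sqrt{\frac{1}{4} \cdot 1643 \left(-1635\right) + 1399020} = \sqrt{- \frac{2686305}{4} + 1399020} = \sqrt{\frac{2909775}{4}} = \frac{5 \sqrt{116391}}{2}$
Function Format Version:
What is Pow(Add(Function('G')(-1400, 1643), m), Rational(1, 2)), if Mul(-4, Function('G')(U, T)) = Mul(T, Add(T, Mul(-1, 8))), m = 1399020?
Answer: Mul(Rational(5, 2), Pow(116391, Rational(1, 2))) ≈ 852.90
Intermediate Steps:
Function('G')(U, T) = Mul(Rational(-1, 4), T, Add(-8, T)) (Function('G')(U, T) = Mul(Rational(-1, 4), Mul(T, Add(T, Mul(-1, 8)))) = Mul(Rational(-1, 4), Mul(T, Add(T, -8))) = Mul(Rational(-1, 4), Mul(T, Add(-8, T))) = Mul(Rational(-1, 4), T, Add(-8, T)))
Pow(Add(Function('G')(-1400, 1643), m), Rational(1, 2)) = Pow(Add(Mul(Rational(1, 4), 1643, Add(8, Mul(-1, 1643))), 1399020), Rational(1, 2)) = Pow(Add(Mul(Rational(1, 4), 1643, Add(8, -1643)), 1399020), Rational(1, 2)) = Pow(Add(Mul(Rational(1, 4), 1643, -1635), 1399020), Rational(1, 2)) = Pow(Add(Rational(-2686305, 4), 1399020), Rational(1, 2)) = Pow(Rational(2909775, 4), Rational(1, 2)) = Mul(Rational(5, 2), Pow(116391, Rational(1, 2)))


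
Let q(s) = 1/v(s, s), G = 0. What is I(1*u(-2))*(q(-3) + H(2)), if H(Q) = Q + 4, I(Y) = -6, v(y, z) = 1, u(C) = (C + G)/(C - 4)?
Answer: -42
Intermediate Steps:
u(C) = C/(-4 + C) (u(C) = (C + 0)/(C - 4) = C/(-4 + C))
q(s) = 1 (q(s) = 1/1 = 1)
H(Q) = 4 + Q
I(1*u(-2))*(q(-3) + H(2)) = -6*(1 + (4 + 2)) = -6*(1 + 6) = -6*7 = -42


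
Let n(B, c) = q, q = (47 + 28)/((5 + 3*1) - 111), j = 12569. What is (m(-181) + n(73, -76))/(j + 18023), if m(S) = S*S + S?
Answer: 3355665/3150976 ≈ 1.0650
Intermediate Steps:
q = -75/103 (q = 75/((5 + 3) - 111) = 75/(8 - 111) = 75/(-103) = 75*(-1/103) = -75/103 ≈ -0.72816)
n(B, c) = -75/103
m(S) = S + S**2 (m(S) = S**2 + S = S + S**2)
(m(-181) + n(73, -76))/(j + 18023) = (-181*(1 - 181) - 75/103)/(12569 + 18023) = (-181*(-180) - 75/103)/30592 = (32580 - 75/103)*(1/30592) = (3355665/103)*(1/30592) = 3355665/3150976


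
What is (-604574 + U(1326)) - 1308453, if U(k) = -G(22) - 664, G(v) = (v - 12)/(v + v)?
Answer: -42101207/22 ≈ -1.9137e+6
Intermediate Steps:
G(v) = (-12 + v)/(2*v) (G(v) = (-12 + v)/((2*v)) = (-12 + v)*(1/(2*v)) = (-12 + v)/(2*v))
U(k) = -14613/22 (U(k) = -(-12 + 22)/(2*22) - 664 = -10/(2*22) - 664 = -1*5/22 - 664 = -5/22 - 664 = -14613/22)
(-604574 + U(1326)) - 1308453 = (-604574 - 14613/22) - 1308453 = -13315241/22 - 1308453 = -42101207/22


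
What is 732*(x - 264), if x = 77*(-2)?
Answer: -305976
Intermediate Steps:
x = -154
732*(x - 264) = 732*(-154 - 264) = 732*(-418) = -305976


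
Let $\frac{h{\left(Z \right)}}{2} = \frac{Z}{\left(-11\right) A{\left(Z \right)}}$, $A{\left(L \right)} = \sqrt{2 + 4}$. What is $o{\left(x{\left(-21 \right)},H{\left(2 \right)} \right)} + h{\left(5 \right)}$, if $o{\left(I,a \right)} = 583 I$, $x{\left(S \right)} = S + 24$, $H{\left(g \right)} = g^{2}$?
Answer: $1749 - \frac{5 \sqrt{6}}{33} \approx 1748.6$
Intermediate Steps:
$x{\left(S \right)} = 24 + S$
$A{\left(L \right)} = \sqrt{6}$
$h{\left(Z \right)} = - \frac{Z \sqrt{6}}{33}$ ($h{\left(Z \right)} = 2 \frac{Z}{\left(-11\right) \sqrt{6}} = 2 Z \left(- \frac{\sqrt{6}}{66}\right) = 2 \left(- \frac{Z \sqrt{6}}{66}\right) = - \frac{Z \sqrt{6}}{33}$)
$o{\left(x{\left(-21 \right)},H{\left(2 \right)} \right)} + h{\left(5 \right)} = 583 \left(24 - 21\right) - \frac{5 \sqrt{6}}{33} = 583 \cdot 3 - \frac{5 \sqrt{6}}{33} = 1749 - \frac{5 \sqrt{6}}{33}$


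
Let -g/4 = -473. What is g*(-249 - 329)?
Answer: -1093576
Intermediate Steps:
g = 1892 (g = -4*(-473) = 1892)
g*(-249 - 329) = 1892*(-249 - 329) = 1892*(-578) = -1093576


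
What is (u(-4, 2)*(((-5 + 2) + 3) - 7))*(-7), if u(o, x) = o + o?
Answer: -392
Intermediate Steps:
u(o, x) = 2*o
(u(-4, 2)*(((-5 + 2) + 3) - 7))*(-7) = ((2*(-4))*(((-5 + 2) + 3) - 7))*(-7) = -8*((-3 + 3) - 7)*(-7) = -8*(0 - 7)*(-7) = -8*(-7)*(-7) = 56*(-7) = -392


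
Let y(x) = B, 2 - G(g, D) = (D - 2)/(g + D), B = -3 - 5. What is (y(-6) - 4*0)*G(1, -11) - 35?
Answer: -203/5 ≈ -40.600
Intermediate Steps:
B = -8
G(g, D) = 2 - (-2 + D)/(D + g) (G(g, D) = 2 - (D - 2)/(g + D) = 2 - (-2 + D)/(D + g))
y(x) = -8
(y(-6) - 4*0)*G(1, -11) - 35 = (-8 - 4*0)*((2 - 11 + 2*1)/(-11 + 1)) - 35 = (-8 + 0)*((2 - 11 + 2)/(-10)) - 35 = -(-4)*(-7)/5 - 35 = -8*7/10 - 35 = -28/5 - 35 = -203/5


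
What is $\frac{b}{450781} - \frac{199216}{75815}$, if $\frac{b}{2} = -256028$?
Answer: $- \frac{128624313336}{34175961515} \approx -3.7636$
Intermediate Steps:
$b = -512056$ ($b = 2 \left(-256028\right) = -512056$)
$\frac{b}{450781} - \frac{199216}{75815} = - \frac{512056}{450781} - \frac{199216}{75815} = - \frac{128624313336}{34175961515}$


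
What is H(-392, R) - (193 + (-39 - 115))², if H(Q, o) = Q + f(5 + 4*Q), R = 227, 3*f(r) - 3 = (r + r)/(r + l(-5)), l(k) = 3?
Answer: -1490839/780 ≈ -1911.3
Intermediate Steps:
f(r) = 1 + 2*r/(3*(3 + r)) (f(r) = 1 + ((r + r)/(r + 3))/3 = 1 + ((2*r)/(3 + r))/3 = 1 + (2*r/(3 + r))/3 = 1 + 2*r/(3*(3 + r)))
H(Q, o) = Q + (34 + 20*Q)/(3*(8 + 4*Q)) (H(Q, o) = Q + (9 + 5*(5 + 4*Q))/(3*(3 + (5 + 4*Q))) = Q + (9 + (25 + 20*Q))/(3*(8 + 4*Q)) = Q + (34 + 20*Q)/(3*(8 + 4*Q)))
H(-392, R) - (193 + (-39 - 115))² = (17 + 6*(-392)² + 22*(-392))/(6*(2 - 392)) - (193 + (-39 - 115))² = (⅙)*(17 + 6*153664 - 8624)/(-390) - (193 - 154)² = (⅙)*(-1/390)*(17 + 921984 - 8624) - 1*39² = (⅙)*(-1/390)*913377 - 1*1521 = -304459/780 - 1521 = -1490839/780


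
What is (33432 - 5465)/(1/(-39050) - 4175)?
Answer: -1092111350/163033751 ≈ -6.6987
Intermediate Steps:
(33432 - 5465)/(1/(-39050) - 4175) = 27967/(-1/39050 - 4175) = 27967/(-163033751/39050) = 27967*(-39050/163033751) = -1092111350/163033751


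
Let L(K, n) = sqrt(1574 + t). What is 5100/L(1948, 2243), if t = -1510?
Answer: 1275/2 ≈ 637.50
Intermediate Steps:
L(K, n) = 8 (L(K, n) = sqrt(1574 - 1510) = sqrt(64) = 8)
5100/L(1948, 2243) = 5100/8 = 5100*(1/8) = 1275/2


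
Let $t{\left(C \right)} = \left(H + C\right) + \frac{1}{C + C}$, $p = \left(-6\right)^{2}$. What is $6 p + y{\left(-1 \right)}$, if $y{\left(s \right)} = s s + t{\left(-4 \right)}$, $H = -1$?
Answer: $\frac{1695}{8} \approx 211.88$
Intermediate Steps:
$p = 36$
$t{\left(C \right)} = -1 + C + \frac{1}{2 C}$ ($t{\left(C \right)} = \left(-1 + C\right) + \frac{1}{C + C} = \left(-1 + C\right) + \frac{1}{2 C} = -1 + C + \frac{1}{2 C}$)
$y{\left(s \right)} = - \frac{41}{8} + s^{2}$ ($y{\left(s \right)} = s s - \left(5 + \frac{1}{8}\right) = s^{2} - \frac{41}{8} = - \frac{41}{8} + s^{2}$)
$6 p + y{\left(-1 \right)} = 6 \cdot 36 - \left(\frac{41}{8} - \left(-1\right)^{2}\right) = 216 + \left(- \frac{41}{8} + 1\right) = 216 - \frac{33}{8} = \frac{1695}{8}$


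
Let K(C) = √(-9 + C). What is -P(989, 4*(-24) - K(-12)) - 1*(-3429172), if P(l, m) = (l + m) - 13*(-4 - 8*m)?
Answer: 3438211 + 105*I*√21 ≈ 3.4382e+6 + 481.17*I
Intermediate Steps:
P(l, m) = 52 + l + 105*m (P(l, m) = (l + m) + (52 + 104*m) = 52 + l + 105*m)
-P(989, 4*(-24) - K(-12)) - 1*(-3429172) = -(52 + 989 + 105*(4*(-24) - √(-9 - 12))) - 1*(-3429172) = -(52 + 989 + 105*(-96 - √(-21))) + 3429172 = -(52 + 989 + 105*(-96 - I*√21)) + 3429172 = -(52 + 989 + (-10080 - 105*I*√21)) + 3429172 = -(-9039 - 105*I*√21) + 3429172 = (9039 + 105*I*√21) + 3429172 = 3438211 + 105*I*√21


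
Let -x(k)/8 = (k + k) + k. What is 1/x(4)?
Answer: -1/96 ≈ -0.010417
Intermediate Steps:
x(k) = -24*k (x(k) = -8*((k + k) + k) = -8*(2*k + k) = -24*k)
1/x(4) = 1/(-24*4) = 1/(-96) = -1/96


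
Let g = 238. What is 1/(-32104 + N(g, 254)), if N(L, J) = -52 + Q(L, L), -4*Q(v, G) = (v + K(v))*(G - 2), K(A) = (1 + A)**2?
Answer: -1/3416337 ≈ -2.9271e-7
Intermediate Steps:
Q(v, G) = -(-2 + G)*(v + (1 + v)**2)/4 (Q(v, G) = -(v + (1 + v)**2)*(G - 2)/4 = -(v + (1 + v)**2)*(-2 + G)/4 = -(-2 + G)*(v + (1 + v)**2)/4)
N(L, J) = -52 + L/2 + (1 + L)**2/2 - L**2/4 - L*(1 + L)**2/4 (N(L, J) = -52 + (L/2 + (1 + L)**2/2 - L*L/4 - L*(1 + L)**2/4) = -52 + (L/2 + (1 + L)**2/2 - L**2/4 - L*(1 + L)**2/4) = -52 + L/2 + (1 + L)**2/2 - L**2/4 - L*(1 + L)**2/4)
1/(-32104 + N(g, 254)) = 1/(-32104 + (-103/2 - 1/4*238**2 - 1/4*238**3 + (5/4)*238)) = 1/(-32104 + (-103/2 - 1/4*56644 - 1/4*13481272 + 595/2)) = 1/(-32104 + (-103/2 - 14161 - 3370318 + 595/2)) = 1/(-32104 - 3384233) = 1/(-3416337) = -1/3416337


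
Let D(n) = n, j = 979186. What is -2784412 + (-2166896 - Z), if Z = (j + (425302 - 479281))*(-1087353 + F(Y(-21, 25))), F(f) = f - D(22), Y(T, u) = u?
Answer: 1006018880142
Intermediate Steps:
F(f) = -22 + f (F(f) = f - 1*22 = f - 22 = -22 + f)
Z = -1006023831450 (Z = (979186 + (425302 - 479281))*(-1087353 + (-22 + 25)) = (979186 - 53979)*(-1087353 + 3) = 925207*(-1087350) = -1006023831450)
-2784412 + (-2166896 - Z) = -2784412 + (-2166896 - 1*(-1006023831450)) = -2784412 + (-2166896 + 1006023831450) = -2784412 + 1006021664554 = 1006018880142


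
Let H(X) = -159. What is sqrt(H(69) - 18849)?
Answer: 24*I*sqrt(33) ≈ 137.87*I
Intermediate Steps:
sqrt(H(69) - 18849) = sqrt(-159 - 18849) = sqrt(-19008) = 24*I*sqrt(33)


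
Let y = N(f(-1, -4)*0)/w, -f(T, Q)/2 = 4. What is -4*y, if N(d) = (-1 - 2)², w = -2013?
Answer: 12/671 ≈ 0.017884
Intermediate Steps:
f(T, Q) = -8 (f(T, Q) = -2*4 = -8)
N(d) = 9 (N(d) = (-3)² = 9)
y = -3/671 (y = 9/(-2013) = 9*(-1/2013) = -3/671 ≈ -0.0044709)
-4*y = -4*(-3/671) = 12/671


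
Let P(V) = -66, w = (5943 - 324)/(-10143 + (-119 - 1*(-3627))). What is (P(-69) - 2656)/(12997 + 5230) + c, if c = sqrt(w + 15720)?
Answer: -2722/18227 + 3*sqrt(76889757215)/6635 ≈ 125.23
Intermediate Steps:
w = -5619/6635 (w = 5619/(-10143 + (-119 + 3627)) = 5619/(-10143 + 3508) = 5619/(-6635) = 5619*(-1/6635) = -5619/6635 ≈ -0.84687)
c = 3*sqrt(76889757215)/6635 (c = sqrt(-5619/6635 + 15720) = sqrt(104296581/6635) = 3*sqrt(76889757215)/6635 ≈ 125.38)
(P(-69) - 2656)/(12997 + 5230) + c = (-66 - 2656)/(12997 + 5230) + 3*sqrt(76889757215)/6635 = -2722/18227 + 3*sqrt(76889757215)/6635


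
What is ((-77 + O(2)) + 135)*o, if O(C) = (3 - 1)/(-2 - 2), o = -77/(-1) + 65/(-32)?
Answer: 275885/64 ≈ 4310.7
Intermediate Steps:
o = 2399/32 (o = -77*(-1) + 65*(-1/32) = 77 - 65/32 = 2399/32 ≈ 74.969)
O(C) = -1/2 (O(C) = 2/(-4) = 2*(-1/4) = -1/2)
((-77 + O(2)) + 135)*o = ((-77 - 1/2) + 135)*(2399/32) = (-155/2 + 135)*(2399/32) = (115/2)*(2399/32) = 275885/64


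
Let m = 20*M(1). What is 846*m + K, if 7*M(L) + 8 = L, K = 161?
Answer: -16759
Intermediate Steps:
M(L) = -8/7 + L/7
m = -20 (m = 20*(-8/7 + (⅐)*1) = 20*(-8/7 + ⅐) = 20*(-1) = -20)
846*m + K = 846*(-20) + 161 = -16920 + 161 = -16759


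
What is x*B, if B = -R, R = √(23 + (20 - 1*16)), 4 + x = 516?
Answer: -1536*√3 ≈ -2660.4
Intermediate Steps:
x = 512 (x = -4 + 516 = 512)
R = 3*√3 (R = √(23 + (20 - 16)) = √(23 + 4) = √27 = 3*√3 ≈ 5.1962)
B = -3*√3 ≈ -5.1962
x*B = 512*(-3*√3) = -1536*√3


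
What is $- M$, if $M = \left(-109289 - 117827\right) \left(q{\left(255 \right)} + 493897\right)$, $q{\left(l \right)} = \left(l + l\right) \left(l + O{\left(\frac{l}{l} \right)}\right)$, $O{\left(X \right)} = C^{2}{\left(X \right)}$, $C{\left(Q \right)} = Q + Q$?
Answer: $142171663492$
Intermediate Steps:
$C{\left(Q \right)} = 2 Q$
$O{\left(X \right)} = 4 X^{2}$ ($O{\left(X \right)} = \left(2 X\right)^{2} = 4 X^{2}$)
$q{\left(l \right)} = 2 l \left(4 + l\right)$ ($q{\left(l \right)} = \left(l + l\right) \left(l + 4 \left(\frac{l}{l}\right)^{2}\right) = 2 l \left(l + 4 \cdot 1^{2}\right) = 2 l \left(l + 4 \cdot 1\right) = 2 l \left(l + 4\right) = 2 l \left(4 + l\right)$)
$M = -142171663492$ ($M = \left(-109289 - 117827\right) \left(2 \cdot 255 \left(4 + 255\right) + 493897\right) = - 227116 \left(2 \cdot 255 \cdot 259 + 493897\right) = - 227116 \left(132090 + 493897\right) = \left(-227116\right) 625987 = -142171663492$)
$- M = \left(-1\right) \left(-142171663492\right) = 142171663492$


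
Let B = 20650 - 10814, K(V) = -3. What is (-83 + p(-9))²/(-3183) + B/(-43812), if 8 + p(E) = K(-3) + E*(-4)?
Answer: -14890963/11621133 ≈ -1.2814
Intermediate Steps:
p(E) = -11 - 4*E (p(E) = -8 + (-3 + E*(-4)) = -8 + (-3 - 4*E) = -11 - 4*E)
B = 9836
(-83 + p(-9))²/(-3183) + B/(-43812) = (-83 + (-11 - 4*(-9)))²/(-3183) + 9836/(-43812) = (-83 + (-11 + 36))²*(-1/3183) + 9836*(-1/43812) = (-83 + 25)²*(-1/3183) - 2459/10953 = (-58)²*(-1/3183) - 2459/10953 = 3364*(-1/3183) - 2459/10953 = -3364/3183 - 2459/10953 = -14890963/11621133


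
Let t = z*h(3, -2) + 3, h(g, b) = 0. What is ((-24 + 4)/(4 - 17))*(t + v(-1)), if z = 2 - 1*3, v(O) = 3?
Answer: 120/13 ≈ 9.2308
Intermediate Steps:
z = -1 (z = 2 - 3 = -1)
t = 3 (t = -1*0 + 3 = 0 + 3 = 3)
((-24 + 4)/(4 - 17))*(t + v(-1)) = ((-24 + 4)/(4 - 17))*(3 + 3) = -20/(-13)*6 = -20*(-1/13)*6 = (20/13)*6 = 120/13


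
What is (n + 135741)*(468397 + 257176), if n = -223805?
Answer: -63896860672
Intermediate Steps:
(n + 135741)*(468397 + 257176) = (-223805 + 135741)*(468397 + 257176) = -88064*725573 = -63896860672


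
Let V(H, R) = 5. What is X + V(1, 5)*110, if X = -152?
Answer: 398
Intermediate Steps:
X + V(1, 5)*110 = -152 + 5*110 = -152 + 550 = 398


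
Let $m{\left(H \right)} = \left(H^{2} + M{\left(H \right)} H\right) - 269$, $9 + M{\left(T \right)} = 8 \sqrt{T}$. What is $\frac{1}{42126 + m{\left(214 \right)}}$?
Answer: $\frac{85727}{6721896513} - \frac{1712 \sqrt{214}}{6721896513} \approx 9.0276 \cdot 10^{-6}$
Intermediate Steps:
$M{\left(T \right)} = -9 + 8 \sqrt{T}$
$m{\left(H \right)} = -269 + H^{2} + H \left(-9 + 8 \sqrt{H}\right)$ ($m{\left(H \right)} = \left(H^{2} + \left(-9 + 8 \sqrt{H}\right) H\right) - 269 = \left(H^{2} + H \left(-9 + 8 \sqrt{H}\right)\right) - 269 = -269 + H^{2} + H \left(-9 + 8 \sqrt{H}\right)$)
$\frac{1}{42126 + m{\left(214 \right)}} = \frac{1}{42126 + \left(-269 + 214^{2} + 214 \left(-9 + 8 \sqrt{214}\right)\right)} = \frac{1}{42126 - \left(-43601 - 1712 \sqrt{214}\right)} = \frac{1}{42126 + \left(43601 + 1712 \sqrt{214}\right)} = \frac{1}{85727 + 1712 \sqrt{214}}$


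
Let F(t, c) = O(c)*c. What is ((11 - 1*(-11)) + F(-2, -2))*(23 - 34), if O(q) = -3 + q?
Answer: -352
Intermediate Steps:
F(t, c) = c*(-3 + c) (F(t, c) = (-3 + c)*c = c*(-3 + c))
((11 - 1*(-11)) + F(-2, -2))*(23 - 34) = ((11 - 1*(-11)) - 2*(-3 - 2))*(23 - 34) = ((11 + 11) - 2*(-5))*(-11) = (22 + 10)*(-11) = 32*(-11) = -352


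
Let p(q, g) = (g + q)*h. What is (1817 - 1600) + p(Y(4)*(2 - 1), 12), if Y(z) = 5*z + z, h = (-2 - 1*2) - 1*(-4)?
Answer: 217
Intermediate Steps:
h = 0 (h = (-2 - 2) + 4 = -4 + 4 = 0)
Y(z) = 6*z
p(q, g) = 0 (p(q, g) = (g + q)*0 = 0)
(1817 - 1600) + p(Y(4)*(2 - 1), 12) = (1817 - 1600) + 0 = 217 + 0 = 217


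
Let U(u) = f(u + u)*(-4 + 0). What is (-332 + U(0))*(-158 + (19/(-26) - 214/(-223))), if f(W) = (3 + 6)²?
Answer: 300040296/2899 ≈ 1.0350e+5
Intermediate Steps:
f(W) = 81 (f(W) = 9² = 81)
U(u) = -324 (U(u) = 81*(-4 + 0) = 81*(-4) = -324)
(-332 + U(0))*(-158 + (19/(-26) - 214/(-223))) = (-332 - 324)*(-158 + (19/(-26) - 214/(-223))) = -656*(-158 + (19*(-1/26) - 214*(-1/223))) = -656*(-158 + (-19/26 + 214/223)) = -656*(-158 + 1327/5798) = -656*(-914757/5798) = 300040296/2899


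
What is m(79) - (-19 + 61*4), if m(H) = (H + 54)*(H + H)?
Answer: 20789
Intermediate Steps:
m(H) = 2*H*(54 + H) (m(H) = (54 + H)*(2*H) = 2*H*(54 + H))
m(79) - (-19 + 61*4) = 2*79*(54 + 79) - (-19 + 61*4) = 2*79*133 - (-19 + 244) = 21014 - 1*225 = 21014 - 225 = 20789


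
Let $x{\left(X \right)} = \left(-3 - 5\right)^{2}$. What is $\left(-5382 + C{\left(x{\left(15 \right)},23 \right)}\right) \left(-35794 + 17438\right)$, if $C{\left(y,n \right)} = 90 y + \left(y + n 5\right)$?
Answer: $-10224292$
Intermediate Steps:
$x{\left(X \right)} = 64$ ($x{\left(X \right)} = \left(-8\right)^{2} = 64$)
$C{\left(y,n \right)} = 5 n + 91 y$ ($C{\left(y,n \right)} = 90 y + \left(y + 5 n\right) = 5 n + 91 y$)
$\left(-5382 + C{\left(x{\left(15 \right)},23 \right)}\right) \left(-35794 + 17438\right) = \left(-5382 + \left(5 \cdot 23 + 91 \cdot 64\right)\right) \left(-35794 + 17438\right) = \left(-5382 + \left(115 + 5824\right)\right) \left(-18356\right) = \left(-5382 + 5939\right) \left(-18356\right) = 557 \left(-18356\right) = -10224292$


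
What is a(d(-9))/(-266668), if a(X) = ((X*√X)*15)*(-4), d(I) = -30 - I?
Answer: -315*I*√21/66667 ≈ -0.021653*I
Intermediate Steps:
a(X) = -60*X^(3/2) (a(X) = (X^(3/2)*15)*(-4) = (15*X^(3/2))*(-4) = -60*X^(3/2))
a(d(-9))/(-266668) = -60*(-30 - 1*(-9))^(3/2)/(-266668) = -60*(-30 + 9)^(3/2)*(-1/266668) = -(-1260)*I*√21*(-1/266668) = (1260*I*√21)*(-1/266668) = -315*I*√21/66667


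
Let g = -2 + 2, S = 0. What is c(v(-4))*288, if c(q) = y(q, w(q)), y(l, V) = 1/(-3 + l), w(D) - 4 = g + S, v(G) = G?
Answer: -288/7 ≈ -41.143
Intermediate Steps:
g = 0
w(D) = 4 (w(D) = 4 + (0 + 0) = 4 + 0 = 4)
c(q) = 1/(-3 + q)
c(v(-4))*288 = 288/(-3 - 4) = 288/(-7) = -⅐*288 = -288/7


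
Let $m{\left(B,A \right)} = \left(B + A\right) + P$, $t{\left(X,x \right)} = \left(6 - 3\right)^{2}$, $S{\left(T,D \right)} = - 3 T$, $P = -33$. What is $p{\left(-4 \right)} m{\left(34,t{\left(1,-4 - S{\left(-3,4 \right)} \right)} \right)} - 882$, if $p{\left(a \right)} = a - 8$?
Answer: $-1002$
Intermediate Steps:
$t{\left(X,x \right)} = 9$ ($t{\left(X,x \right)} = 3^{2} = 9$)
$p{\left(a \right)} = -8 + a$ ($p{\left(a \right)} = a - 8 = -8 + a$)
$m{\left(B,A \right)} = -33 + A + B$ ($m{\left(B,A \right)} = \left(B + A\right) - 33 = \left(A + B\right) - 33 = -33 + A + B$)
$p{\left(-4 \right)} m{\left(34,t{\left(1,-4 - S{\left(-3,4 \right)} \right)} \right)} - 882 = \left(-8 - 4\right) \left(-33 + 9 + 34\right) - 882 = \left(-12\right) 10 - 882 = -120 - 882 = -1002$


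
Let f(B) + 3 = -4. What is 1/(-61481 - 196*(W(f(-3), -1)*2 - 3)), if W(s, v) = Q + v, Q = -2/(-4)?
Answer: -1/60697 ≈ -1.6475e-5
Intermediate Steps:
Q = 1/2 (Q = -2*(-1/4) = 1/2 ≈ 0.50000)
f(B) = -7 (f(B) = -3 - 4 = -7)
W(s, v) = 1/2 + v
1/(-61481 - 196*(W(f(-3), -1)*2 - 3)) = 1/(-61481 - 196*((1/2 - 1)*2 - 3)) = 1/(-61481 - 196*(-1/2*2 - 3)) = 1/(-61481 - 196*(-1 - 3)) = 1/(-61481 - 196*(-4)) = 1/(-61481 + 784) = 1/(-60697) = -1/60697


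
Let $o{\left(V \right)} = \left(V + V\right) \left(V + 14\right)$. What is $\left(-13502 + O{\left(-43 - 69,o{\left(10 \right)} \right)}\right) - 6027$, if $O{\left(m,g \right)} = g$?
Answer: $-19049$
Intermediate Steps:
$o{\left(V \right)} = 2 V \left(14 + V\right)$
$\left(-13502 + O{\left(-43 - 69,o{\left(10 \right)} \right)}\right) - 6027 = \left(-13502 + 2 \cdot 10 \left(14 + 10\right)\right) - 6027 = \left(-13502 + 2 \cdot 10 \cdot 24\right) - 6027 = \left(-13502 + 480\right) - 6027 = -13022 - 6027 = -19049$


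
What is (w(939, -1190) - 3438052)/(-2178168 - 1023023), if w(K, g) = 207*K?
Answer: 3243679/3201191 ≈ 1.0133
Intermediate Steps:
(w(939, -1190) - 3438052)/(-2178168 - 1023023) = (207*939 - 3438052)/(-2178168 - 1023023) = (194373 - 3438052)/(-3201191) = -3243679*(-1/3201191) = 3243679/3201191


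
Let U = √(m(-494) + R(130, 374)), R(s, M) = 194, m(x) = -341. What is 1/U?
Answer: -I*√3/21 ≈ -0.082479*I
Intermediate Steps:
U = 7*I*√3 (U = √(-341 + 194) = √(-147) = 7*I*√3 ≈ 12.124*I)
1/U = 1/(7*I*√3) = -I*√3/21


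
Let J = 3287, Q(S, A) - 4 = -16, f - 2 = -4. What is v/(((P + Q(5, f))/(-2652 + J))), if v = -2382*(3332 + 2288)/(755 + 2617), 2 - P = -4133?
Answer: -2520950/4123 ≈ -611.44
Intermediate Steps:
P = 4135 (P = 2 - 1*(-4133) = 2 + 4133 = 4135)
f = -2 (f = 2 - 4 = -2)
Q(S, A) = -12 (Q(S, A) = 4 - 16 = -12)
v = -3970 (v = -2382/(3372/5620) = -2382/(3372*(1/5620)) = -2382/⅗ = -2382*5/3 = -3970)
v/(((P + Q(5, f))/(-2652 + J))) = -3970*(-2652 + 3287)/(4135 - 12) = -3970/(4123/635) = -3970/(4123*(1/635)) = -3970/4123/635 = -3970*635/4123 = -2520950/4123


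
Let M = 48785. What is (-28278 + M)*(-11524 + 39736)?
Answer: 578543484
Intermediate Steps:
(-28278 + M)*(-11524 + 39736) = (-28278 + 48785)*(-11524 + 39736) = 20507*28212 = 578543484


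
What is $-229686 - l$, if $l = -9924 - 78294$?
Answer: $-141468$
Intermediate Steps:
$l = -88218$ ($l = -9924 - 78294 = -88218$)
$-229686 - l = -229686 - -88218 = -229686 + 88218 = -141468$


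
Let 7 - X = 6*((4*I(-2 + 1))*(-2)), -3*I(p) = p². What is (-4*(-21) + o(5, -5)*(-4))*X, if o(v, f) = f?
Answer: -936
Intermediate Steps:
I(p) = -p²/3
X = -9 (X = 7 - 6*(4*(-(-2 + 1)²/3))*(-2) = 7 - 6*(4*(-⅓*(-1)²))*(-2) = 7 - 6*(4*(-⅓*1))*(-2) = 7 - 6*(4*(-⅓))*(-2) = 7 - 6*(-4/3*(-2)) = 7 - 6*8/3 = 7 - 1*16 = 7 - 16 = -9)
(-4*(-21) + o(5, -5)*(-4))*X = (-4*(-21) - 5*(-4))*(-9) = (84 + 20)*(-9) = 104*(-9) = -936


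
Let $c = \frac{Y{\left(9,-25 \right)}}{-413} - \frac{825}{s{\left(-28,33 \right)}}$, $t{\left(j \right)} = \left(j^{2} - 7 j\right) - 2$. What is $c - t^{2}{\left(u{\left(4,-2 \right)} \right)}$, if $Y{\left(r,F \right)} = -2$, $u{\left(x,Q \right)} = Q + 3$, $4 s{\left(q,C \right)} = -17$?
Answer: $\frac{913590}{7021} \approx 130.12$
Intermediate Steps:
$s{\left(q,C \right)} = - \frac{17}{4}$ ($s{\left(q,C \right)} = \frac{1}{4} \left(-17\right) = - \frac{17}{4}$)
$u{\left(x,Q \right)} = 3 + Q$
$t{\left(j \right)} = -2 + j^{2} - 7 j$
$c = \frac{1362934}{7021}$ ($c = - \frac{2}{-413} - \frac{825}{- \frac{17}{4}} = \left(-2\right) \left(- \frac{1}{413}\right) - - \frac{3300}{17} = \frac{2}{413} + \frac{3300}{17} = \frac{1362934}{7021} \approx 194.12$)
$c - t^{2}{\left(u{\left(4,-2 \right)} \right)} = \frac{1362934}{7021} - \left(-2 + \left(3 - 2\right)^{2} - 7 \left(3 - 2\right)\right)^{2} = \frac{1362934}{7021} - \left(-2 + 1^{2} - 7\right)^{2} = \frac{1362934}{7021} - \left(-2 + 1 - 7\right)^{2} = \frac{1362934}{7021} - \left(-8\right)^{2} = \frac{1362934}{7021} - 64 = \frac{913590}{7021}$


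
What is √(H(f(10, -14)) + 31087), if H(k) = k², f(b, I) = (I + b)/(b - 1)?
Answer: √2518063/9 ≈ 176.32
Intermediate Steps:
f(b, I) = (I + b)/(-1 + b)
√(H(f(10, -14)) + 31087) = √(((-14 + 10)/(-1 + 10))² + 31087) = √((-4/9)² + 31087) = √(16/81 + 31087) = √(2518063/81) = √2518063/9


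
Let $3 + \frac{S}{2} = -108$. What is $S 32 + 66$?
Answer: $-7038$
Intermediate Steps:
$S = -222$ ($S = -6 + 2 \left(-108\right) = -6 - 216 = -222$)
$S 32 + 66 = \left(-222\right) 32 + 66 = -7104 + 66 = -7038$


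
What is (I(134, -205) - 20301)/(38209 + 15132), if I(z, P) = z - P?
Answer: -19962/53341 ≈ -0.37423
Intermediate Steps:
(I(134, -205) - 20301)/(38209 + 15132) = ((134 - 1*(-205)) - 20301)/(38209 + 15132) = ((134 + 205) - 20301)/53341 = (339 - 20301)*(1/53341) = -19962*1/53341 = -19962/53341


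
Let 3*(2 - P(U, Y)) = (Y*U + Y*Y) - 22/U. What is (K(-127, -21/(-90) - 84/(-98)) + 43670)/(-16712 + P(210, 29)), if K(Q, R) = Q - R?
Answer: -27431403/11982788 ≈ -2.2892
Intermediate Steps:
P(U, Y) = 2 - Y**2/3 + 22/(3*U) - U*Y/3 (P(U, Y) = 2 - ((Y*U + Y*Y) - 22/U)/3 = 2 - ((U*Y + Y**2) - 22/U)/3 = 2 - ((Y**2 + U*Y) - 22/U)/3 = 2 - (Y**2 - 22/U + U*Y)/3 = 2 + (-Y**2/3 + 22/(3*U) - U*Y/3) = 2 - Y**2/3 + 22/(3*U) - U*Y/3)
(K(-127, -21/(-90) - 84/(-98)) + 43670)/(-16712 + P(210, 29)) = ((-127 - (-21/(-90) - 84/(-98))) + 43670)/(-16712 + (1/3)*(22 - 1*210*(-6 + 29**2 + 210*29))/210) = ((-127 - (-21*(-1/90) - 84*(-1/98))) + 43670)/(-16712 + (1/3)*(1/210)*(22 - 1*210*(-6 + 841 + 6090))) = ((-127 - (7/30 + 6/7)) + 43670)/(-16712 + (1/3)*(1/210)*(22 - 1*210*6925)) = ((-127 - 1*229/210) + 43670)/(-16712 + (1/3)*(1/210)*(22 - 1454250)) = ((-127 - 229/210) + 43670)/(-16712 + (1/3)*(1/210)*(-1454228)) = (-26899/210 + 43670)/(-16712 - 727114/315) = 9143801/(210*(-5991394/315)) = (9143801/210)*(-315/5991394) = -27431403/11982788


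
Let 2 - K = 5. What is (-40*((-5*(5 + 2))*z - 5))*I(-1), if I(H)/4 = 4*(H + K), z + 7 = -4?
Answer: 972800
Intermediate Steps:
z = -11 (z = -7 - 4 = -11)
K = -3 (K = 2 - 1*5 = 2 - 5 = -3)
I(H) = -48 + 16*H (I(H) = 4*(4*(H - 3)) = 4*(4*(-3 + H)) = 4*(-12 + 4*H) = -48 + 16*H)
(-40*((-5*(5 + 2))*z - 5))*I(-1) = (-40*(-5*(5 + 2)*(-11) - 5))*(-48 + 16*(-1)) = (-40*(-5*7*(-11) - 5))*(-48 - 16) = -40*(-35*(-11) - 5)*(-64) = -40*(385 - 5)*(-64) = -40*380*(-64) = -15200*(-64) = 972800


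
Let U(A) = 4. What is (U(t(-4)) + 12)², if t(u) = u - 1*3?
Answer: 256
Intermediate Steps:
t(u) = -3 + u (t(u) = u - 3 = -3 + u)
(U(t(-4)) + 12)² = (4 + 12)² = 16² = 256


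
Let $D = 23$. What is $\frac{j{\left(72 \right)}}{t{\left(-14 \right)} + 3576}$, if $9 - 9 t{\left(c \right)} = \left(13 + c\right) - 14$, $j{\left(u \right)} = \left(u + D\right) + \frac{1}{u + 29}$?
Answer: $\frac{7197}{271084} \approx 0.026549$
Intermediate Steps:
$j{\left(u \right)} = 23 + u + \frac{1}{29 + u}$ ($j{\left(u \right)} = \left(u + 23\right) + \frac{1}{u + 29} = \left(23 + u\right) + \frac{1}{29 + u} = 23 + u + \frac{1}{29 + u}$)
$t{\left(c \right)} = \frac{10}{9} - \frac{c}{9}$ ($t{\left(c \right)} = 1 - \frac{\left(13 + c\right) - 14}{9} = 1 - \frac{-1 + c}{9} = 1 - \left(- \frac{1}{9} + \frac{c}{9}\right) = \frac{10}{9} - \frac{c}{9}$)
$\frac{j{\left(72 \right)}}{t{\left(-14 \right)} + 3576} = \frac{\frac{1}{29 + 72} \left(668 + 72^{2} + 52 \cdot 72\right)}{\left(\frac{10}{9} - - \frac{14}{9}\right) + 3576} = \frac{\frac{1}{101} \left(668 + 5184 + 3744\right)}{\left(\frac{10}{9} + \frac{14}{9}\right) + 3576} = \frac{\frac{1}{101} \cdot 9596}{\frac{8}{3} + 3576} = \frac{9596}{101 \cdot \frac{10736}{3}} = \frac{9596}{101} \cdot \frac{3}{10736} = \frac{7197}{271084}$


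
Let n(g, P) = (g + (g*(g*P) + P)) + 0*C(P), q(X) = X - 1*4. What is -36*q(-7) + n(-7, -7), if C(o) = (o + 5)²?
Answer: 39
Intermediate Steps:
C(o) = (5 + o)²
q(X) = -4 + X (q(X) = X - 4 = -4 + X)
n(g, P) = P + g + P*g² (n(g, P) = (g + (g*(g*P) + P)) + 0*(5 + P)² = (g + (g*(P*g) + P)) + 0 = (g + (P*g² + P)) + 0 = (g + (P + P*g²)) + 0 = (P + g + P*g²) + 0 = P + g + P*g²)
-36*q(-7) + n(-7, -7) = -36*(-4 - 7) + (-7 - 7 - 7*(-7)²) = -36*(-11) + (-7 - 7 - 7*49) = 396 + (-7 - 7 - 343) = 396 - 357 = 39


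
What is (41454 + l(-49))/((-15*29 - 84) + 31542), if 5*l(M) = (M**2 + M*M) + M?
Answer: 212023/155115 ≈ 1.3669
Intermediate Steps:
l(M) = M/5 + 2*M**2/5 (l(M) = ((M**2 + M*M) + M)/5 = ((M**2 + M**2) + M)/5 = (2*M**2 + M)/5 = (M + 2*M**2)/5 = M/5 + 2*M**2/5)
(41454 + l(-49))/((-15*29 - 84) + 31542) = (41454 + (1/5)*(-49)*(1 + 2*(-49)))/((-15*29 - 84) + 31542) = (41454 + (1/5)*(-49)*(1 - 98))/((-435 - 84) + 31542) = (41454 + (1/5)*(-49)*(-97))/(-519 + 31542) = (41454 + 4753/5)/31023 = (212023/5)*(1/31023) = 212023/155115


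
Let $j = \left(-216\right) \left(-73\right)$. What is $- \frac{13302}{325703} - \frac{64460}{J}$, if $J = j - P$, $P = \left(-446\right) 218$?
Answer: $- \frac{5624472043}{9200784047} \approx -0.6113$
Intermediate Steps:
$P = -97228$
$j = 15768$
$J = 112996$ ($J = 15768 - -97228 = 15768 + 97228 = 112996$)
$- \frac{13302}{325703} - \frac{64460}{J} = - \frac{13302}{325703} - \frac{64460}{112996} = \left(-13302\right) \frac{1}{325703} - \frac{16115}{28249} = - \frac{13302}{325703} - \frac{16115}{28249} = - \frac{5624472043}{9200784047}$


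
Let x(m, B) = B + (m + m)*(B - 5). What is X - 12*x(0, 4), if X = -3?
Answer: -51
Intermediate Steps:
x(m, B) = B + 2*m*(-5 + B) (x(m, B) = B + (2*m)*(-5 + B) = B + 2*m*(-5 + B))
X - 12*x(0, 4) = -3 - 12*(4 - 10*0 + 2*4*0) = -3 - 12*(4 + 0 + 0) = -3 - 12*4 = -3 - 48 = -51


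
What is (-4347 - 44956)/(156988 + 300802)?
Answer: -49303/457790 ≈ -0.10770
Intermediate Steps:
(-4347 - 44956)/(156988 + 300802) = -49303/457790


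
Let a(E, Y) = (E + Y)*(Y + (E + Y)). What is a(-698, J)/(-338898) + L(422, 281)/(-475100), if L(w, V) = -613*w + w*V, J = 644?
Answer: 2609068808/6708768325 ≈ 0.38890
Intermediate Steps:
a(E, Y) = (E + Y)*(E + 2*Y)
L(w, V) = -613*w + V*w
a(-698, J)/(-338898) + L(422, 281)/(-475100) = ((-698)² + 2*644² + 3*(-698)*644)/(-338898) + (422*(-613 + 281))/(-475100) = (487204 + 2*414736 - 1348536)*(-1/338898) + (422*(-332))*(-1/475100) = (487204 + 829472 - 1348536)*(-1/338898) - 140104*(-1/475100) = -31860*(-1/338898) + 35026/118775 = 5310/56483 + 35026/118775 = 2609068808/6708768325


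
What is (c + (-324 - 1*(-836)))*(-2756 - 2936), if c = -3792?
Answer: 18669760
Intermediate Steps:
(c + (-324 - 1*(-836)))*(-2756 - 2936) = (-3792 + (-324 - 1*(-836)))*(-2756 - 2936) = (-3792 + (-324 + 836))*(-5692) = (-3792 + 512)*(-5692) = -3280*(-5692) = 18669760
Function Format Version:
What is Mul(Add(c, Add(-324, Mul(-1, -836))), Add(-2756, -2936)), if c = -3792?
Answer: 18669760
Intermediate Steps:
Mul(Add(c, Add(-324, Mul(-1, -836))), Add(-2756, -2936)) = Mul(Add(-3792, Add(-324, Mul(-1, -836))), Add(-2756, -2936)) = Mul(Add(-3792, Add(-324, 836)), -5692) = Mul(Add(-3792, 512), -5692) = Mul(-3280, -5692) = 18669760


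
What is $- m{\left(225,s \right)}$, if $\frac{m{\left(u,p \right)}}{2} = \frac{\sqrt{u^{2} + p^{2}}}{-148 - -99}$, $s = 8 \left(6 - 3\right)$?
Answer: $\frac{6 \sqrt{5689}}{49} \approx 9.2358$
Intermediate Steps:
$s = 24$ ($s = 8 \cdot 3 = 24$)
$m{\left(u,p \right)} = - \frac{2 \sqrt{p^{2} + u^{2}}}{49}$ ($m{\left(u,p \right)} = 2 \frac{\sqrt{u^{2} + p^{2}}}{-148 - -99} = 2 \frac{\sqrt{p^{2} + u^{2}}}{-148 + 99} = 2 \frac{\sqrt{p^{2} + u^{2}}}{-49} = 2 \sqrt{p^{2} + u^{2}} \left(- \frac{1}{49}\right) = 2 \left(- \frac{\sqrt{p^{2} + u^{2}}}{49}\right) = - \frac{2 \sqrt{p^{2} + u^{2}}}{49}$)
$- m{\left(225,s \right)} = - \frac{\left(-2\right) \sqrt{24^{2} + 225^{2}}}{49} = - \frac{\left(-2\right) \sqrt{576 + 50625}}{49} = - \frac{\left(-2\right) \sqrt{51201}}{49} = - \frac{\left(-2\right) 3 \sqrt{5689}}{49} = - \frac{\left(-6\right) \sqrt{5689}}{49} = \frac{6 \sqrt{5689}}{49}$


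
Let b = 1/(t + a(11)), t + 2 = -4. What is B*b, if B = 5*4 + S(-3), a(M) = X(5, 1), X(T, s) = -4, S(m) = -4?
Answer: -8/5 ≈ -1.6000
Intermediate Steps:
t = -6 (t = -2 - 4 = -6)
a(M) = -4
B = 16 (B = 5*4 - 4 = 20 - 4 = 16)
b = -⅒ (b = 1/(-6 - 4) = 1/(-10) = -⅒ ≈ -0.10000)
B*b = 16*(-⅒) = -8/5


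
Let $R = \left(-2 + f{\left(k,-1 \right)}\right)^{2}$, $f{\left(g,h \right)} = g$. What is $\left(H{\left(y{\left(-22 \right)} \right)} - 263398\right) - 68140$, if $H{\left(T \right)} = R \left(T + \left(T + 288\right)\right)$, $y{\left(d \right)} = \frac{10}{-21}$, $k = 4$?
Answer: $- \frac{6938186}{21} \approx -3.3039 \cdot 10^{5}$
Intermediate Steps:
$y{\left(d \right)} = - \frac{10}{21}$ ($y{\left(d \right)} = 10 \left(- \frac{1}{21}\right) = - \frac{10}{21}$)
$R = 4$ ($R = \left(-2 + 4\right)^{2} = 2^{2} = 4$)
$H{\left(T \right)} = 1152 + 8 T$ ($H{\left(T \right)} = 4 \left(T + \left(T + 288\right)\right) = 4 \left(T + \left(288 + T\right)\right) = 4 \left(288 + 2 T\right) = 1152 + 8 T$)
$\left(H{\left(y{\left(-22 \right)} \right)} - 263398\right) - 68140 = \left(\left(1152 + 8 \left(- \frac{10}{21}\right)\right) - 263398\right) - 68140 = \left(\left(1152 - \frac{80}{21}\right) - 263398\right) - 68140 = \left(\frac{24112}{21} - 263398\right) - 68140 = - \frac{5507246}{21} - 68140 = - \frac{6938186}{21}$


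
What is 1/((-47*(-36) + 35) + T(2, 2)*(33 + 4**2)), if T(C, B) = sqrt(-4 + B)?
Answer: 1727/2987331 - 49*I*sqrt(2)/2987331 ≈ 0.00057811 - 2.3197e-5*I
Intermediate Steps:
1/((-47*(-36) + 35) + T(2, 2)*(33 + 4**2)) = 1/((-47*(-36) + 35) + sqrt(-4 + 2)*(33 + 4**2)) = 1/((1692 + 35) + sqrt(-2)*(33 + 16)) = 1/(1727 + (I*sqrt(2))*49) = 1/(1727 + 49*I*sqrt(2))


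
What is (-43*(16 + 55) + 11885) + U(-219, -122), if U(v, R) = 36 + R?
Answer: 8746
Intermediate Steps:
(-43*(16 + 55) + 11885) + U(-219, -122) = (-43*(16 + 55) + 11885) + (36 - 122) = (-43*71 + 11885) - 86 = (-3053 + 11885) - 86 = 8832 - 86 = 8746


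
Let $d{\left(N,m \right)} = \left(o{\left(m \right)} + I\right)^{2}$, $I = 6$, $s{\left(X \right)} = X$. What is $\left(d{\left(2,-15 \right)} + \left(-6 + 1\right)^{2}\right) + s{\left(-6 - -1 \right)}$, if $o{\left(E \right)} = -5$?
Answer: $21$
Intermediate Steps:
$d{\left(N,m \right)} = 1$ ($d{\left(N,m \right)} = \left(-5 + 6\right)^{2} = 1^{2} = 1$)
$\left(d{\left(2,-15 \right)} + \left(-6 + 1\right)^{2}\right) + s{\left(-6 - -1 \right)} = \left(1 + \left(-6 + 1\right)^{2}\right) - 5 = \left(1 + \left(-5\right)^{2}\right) + \left(-6 + 1\right) = \left(1 + 25\right) - 5 = 26 - 5 = 21$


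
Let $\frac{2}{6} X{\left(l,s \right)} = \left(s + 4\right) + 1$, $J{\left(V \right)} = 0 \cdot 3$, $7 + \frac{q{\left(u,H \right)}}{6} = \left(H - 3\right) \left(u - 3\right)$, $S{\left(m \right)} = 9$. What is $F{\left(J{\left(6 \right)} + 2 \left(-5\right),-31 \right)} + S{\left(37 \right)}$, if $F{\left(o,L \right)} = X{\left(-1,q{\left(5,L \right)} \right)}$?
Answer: $-1326$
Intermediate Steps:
$q{\left(u,H \right)} = -42 + 6 \left(-3 + H\right) \left(-3 + u\right)$ ($q{\left(u,H \right)} = -42 + 6 \left(H - 3\right) \left(u - 3\right) = -42 + 6 \left(-3 + H\right) \left(-3 + u\right)$)
$J{\left(V \right)} = 0$
$X{\left(l,s \right)} = 15 + 3 s$ ($X{\left(l,s \right)} = 3 \left(\left(s + 4\right) + 1\right) = 3 \left(\left(4 + s\right) + 1\right) = 3 \left(5 + s\right) = 15 + 3 s$)
$F{\left(o,L \right)} = -219 + 36 L$ ($F{\left(o,L \right)} = 15 + 3 \left(12 - 18 L - 90 + 6 L 5\right) = 15 + 3 \left(12 - 18 L - 90 + 30 L\right) = 15 + 3 \left(-78 + 12 L\right) = 15 + \left(-234 + 36 L\right) = -219 + 36 L$)
$F{\left(J{\left(6 \right)} + 2 \left(-5\right),-31 \right)} + S{\left(37 \right)} = \left(-219 + 36 \left(-31\right)\right) + 9 = \left(-219 - 1116\right) + 9 = -1335 + 9 = -1326$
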